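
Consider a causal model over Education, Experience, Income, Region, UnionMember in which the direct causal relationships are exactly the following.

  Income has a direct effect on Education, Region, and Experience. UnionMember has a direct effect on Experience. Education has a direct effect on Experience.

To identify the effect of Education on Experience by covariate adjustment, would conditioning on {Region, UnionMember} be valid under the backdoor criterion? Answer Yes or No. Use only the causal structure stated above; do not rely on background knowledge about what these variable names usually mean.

Backdoor paths from Education to Experience (paths whose first edge points into Education):
  P1: Education <- Income -> Experience
Condition 1 (no descendant of Education in the set): holds — descendants of Education are {Experience}; none are in {Region, UnionMember}.
Condition 2 (every backdoor path blocked by {Region, UnionMember}):
  P1: open — no interior node is in the conditioning set.
{Region, UnionMember} does not satisfy the backdoor criterion.

No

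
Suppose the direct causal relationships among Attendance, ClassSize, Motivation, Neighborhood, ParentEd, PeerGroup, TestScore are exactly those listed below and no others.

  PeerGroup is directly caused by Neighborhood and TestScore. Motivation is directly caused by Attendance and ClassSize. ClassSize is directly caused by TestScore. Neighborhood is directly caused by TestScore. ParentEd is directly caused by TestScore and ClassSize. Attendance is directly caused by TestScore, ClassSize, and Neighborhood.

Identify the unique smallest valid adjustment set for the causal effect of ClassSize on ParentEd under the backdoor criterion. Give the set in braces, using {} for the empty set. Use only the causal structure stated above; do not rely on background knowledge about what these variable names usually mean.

Variables eligible for adjustment (non-descendants of ClassSize, excluding ClassSize and ParentEd): {Neighborhood, PeerGroup, TestScore}.
Backdoor paths from ClassSize to ParentEd:
  P1: ClassSize <- TestScore -> ParentEd
The empty set is not sufficient: P1 (ClassSize <- TestScore -> ParentEd) has no collider blocking it and no conditioned non-collider, so it is open.
Try {TestScore}:
  P1: blocked at fork node TestScore ∈ conditioning set.
{TestScore} contains no descendant of ClassSize and blocks every backdoor path.
No other singleton works — e.g. {Neighborhood} leaves P1 open — so {TestScore} is the unique smallest valid adjustment set.

{TestScore}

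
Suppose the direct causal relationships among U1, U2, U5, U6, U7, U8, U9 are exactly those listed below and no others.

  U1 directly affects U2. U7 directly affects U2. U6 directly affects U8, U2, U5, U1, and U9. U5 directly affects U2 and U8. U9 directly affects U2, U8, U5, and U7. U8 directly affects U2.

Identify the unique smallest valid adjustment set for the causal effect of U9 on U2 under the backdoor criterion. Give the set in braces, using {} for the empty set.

{U6}

Variables eligible for adjustment (non-descendants of U9, excluding U9 and U2): {U1, U6}.
Backdoor paths from U9 to U2:
  P1: U9 <- U6 -> U5 -> U8 -> U2
  P2: U9 <- U6 -> U5 -> U2
  P3: U9 <- U6 -> U1 -> U2
  P4: U9 <- U6 -> U8 <- U5 -> U2
  P5: U9 <- U6 -> U8 -> U2
  P6: U9 <- U6 -> U2
The empty set is not sufficient: P1 (U9 <- U6 -> U5 -> U8 -> U2) has no collider blocking it and no conditioned non-collider, so it is open.
Try {U6}:
  P1: blocked at fork node U6 ∈ conditioning set.
  P2: blocked at fork node U6 ∈ conditioning set.
  P3: blocked at fork node U6 ∈ conditioning set.
  P4: blocked at fork node U6 ∈ conditioning set.
  P5: blocked at fork node U6 ∈ conditioning set.
  P6: blocked at fork node U6 ∈ conditioning set.
{U6} contains no descendant of U9 and blocks every backdoor path.
No other singleton works — e.g. {U1} leaves P1 open — so {U6} is the unique smallest valid adjustment set.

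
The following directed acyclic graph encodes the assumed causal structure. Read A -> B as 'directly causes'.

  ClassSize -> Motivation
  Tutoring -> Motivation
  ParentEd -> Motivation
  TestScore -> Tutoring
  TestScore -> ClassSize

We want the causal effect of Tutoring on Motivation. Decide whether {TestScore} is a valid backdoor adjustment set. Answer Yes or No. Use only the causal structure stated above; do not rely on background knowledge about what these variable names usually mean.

Backdoor paths from Tutoring to Motivation (paths whose first edge points into Tutoring):
  P1: Tutoring <- TestScore -> ClassSize -> Motivation
Condition 1 (no descendant of Tutoring in the set): holds — descendants of Tutoring are {Motivation}; none are in {TestScore}.
Condition 2 (every backdoor path blocked by {TestScore}):
  P1: blocked at fork node TestScore ∈ conditioning set.
{TestScore} satisfies the backdoor criterion.

Yes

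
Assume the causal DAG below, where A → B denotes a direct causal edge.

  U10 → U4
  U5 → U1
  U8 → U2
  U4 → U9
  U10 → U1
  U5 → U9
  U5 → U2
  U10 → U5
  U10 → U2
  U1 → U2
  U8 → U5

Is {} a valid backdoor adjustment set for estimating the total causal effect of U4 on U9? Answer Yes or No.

Backdoor paths from U4 to U9 (paths whose first edge points into U4):
  P1: U4 <- U10 -> U5 -> U9
  P2: U4 <- U10 -> U1 <- U5 -> U9
  P3: U4 <- U10 -> U1 -> U2 <- U8 -> U5 -> U9
  P4: U4 <- U10 -> U1 -> U2 <- U5 -> U9
  P5: U4 <- U10 -> U2 <- U8 -> U5 -> U9
  P6: U4 <- U10 -> U2 <- U5 -> U9
  P7: U4 <- U10 -> U2 <- U1 <- U5 -> U9
Condition 1 (no descendant of U4 in the set): holds — descendants of U4 are {U9}; none are in {}.
Condition 2 (every backdoor path blocked by {}):
  P1: open — no interior node is in the conditioning set.
  P2: blocked at collider U1 (neither it nor any descendant is in the conditioning set).
  P3: blocked at collider U2 (neither it nor any descendant is in the conditioning set).
  P4: blocked at collider U2 (neither it nor any descendant is in the conditioning set).
  P5: blocked at collider U2 (neither it nor any descendant is in the conditioning set).
  P6: blocked at collider U2 (neither it nor any descendant is in the conditioning set).
  P7: blocked at collider U2 (neither it nor any descendant is in the conditioning set).
{} does not satisfy the backdoor criterion.

No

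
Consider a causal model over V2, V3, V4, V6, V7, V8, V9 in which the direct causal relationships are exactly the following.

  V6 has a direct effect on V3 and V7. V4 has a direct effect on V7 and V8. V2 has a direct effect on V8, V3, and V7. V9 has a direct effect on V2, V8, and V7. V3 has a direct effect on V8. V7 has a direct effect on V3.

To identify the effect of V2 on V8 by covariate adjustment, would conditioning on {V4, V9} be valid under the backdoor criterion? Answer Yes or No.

Yes

Backdoor paths from V2 to V8 (paths whose first edge points into V2):
  P1: V2 <- V9 -> V7 <- V6 -> V3 -> V8
  P2: V2 <- V9 -> V7 <- V4 -> V8
  P3: V2 <- V9 -> V7 -> V3 -> V8
  P4: V2 <- V9 -> V8
Condition 1 (no descendant of V2 in the set): holds — descendants of V2 are {V3, V7, V8}; none are in {V4, V9}.
Condition 2 (every backdoor path blocked by {V4, V9}):
  P1: blocked at fork node V9 ∈ conditioning set.
  P2: blocked at fork node V9 ∈ conditioning set.
  P3: blocked at fork node V9 ∈ conditioning set.
  P4: blocked at fork node V9 ∈ conditioning set.
{V4, V9} satisfies the backdoor criterion.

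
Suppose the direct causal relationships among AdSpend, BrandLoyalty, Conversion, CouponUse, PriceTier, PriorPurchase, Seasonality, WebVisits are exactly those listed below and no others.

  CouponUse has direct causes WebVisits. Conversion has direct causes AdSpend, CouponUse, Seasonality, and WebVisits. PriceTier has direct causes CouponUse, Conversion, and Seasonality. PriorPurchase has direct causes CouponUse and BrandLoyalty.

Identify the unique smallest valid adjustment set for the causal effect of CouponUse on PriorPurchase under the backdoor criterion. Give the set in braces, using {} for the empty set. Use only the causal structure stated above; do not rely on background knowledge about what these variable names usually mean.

{}

Variables eligible for adjustment (non-descendants of CouponUse, excluding CouponUse and PriorPurchase): {AdSpend, BrandLoyalty, Seasonality, WebVisits}.
Backdoor paths from CouponUse to PriorPurchase:
  (none)
With no backdoor paths the empty set already satisfies the criterion, and it is trivially minimal.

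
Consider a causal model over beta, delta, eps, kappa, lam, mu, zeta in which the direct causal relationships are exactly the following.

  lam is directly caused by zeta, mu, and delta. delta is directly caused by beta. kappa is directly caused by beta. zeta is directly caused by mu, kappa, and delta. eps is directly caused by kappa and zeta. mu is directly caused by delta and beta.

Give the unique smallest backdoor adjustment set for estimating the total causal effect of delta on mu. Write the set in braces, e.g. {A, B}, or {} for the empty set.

Variables eligible for adjustment (non-descendants of delta, excluding delta and mu): {beta, kappa}.
Backdoor paths from delta to mu:
  P1: delta <- beta -> mu
  P2: delta <- beta -> kappa -> zeta <- mu
  P3: delta <- beta -> kappa -> zeta -> lam <- mu
  P4: delta <- beta -> kappa -> eps <- zeta <- mu
  P5: delta <- beta -> kappa -> eps <- zeta -> lam <- mu
The empty set is not sufficient: P1 (delta <- beta -> mu) has no collider blocking it and no conditioned non-collider, so it is open.
Try {beta}:
  P1: blocked at fork node beta ∈ conditioning set.
  P2: blocked at fork node beta ∈ conditioning set.
  P3: blocked at fork node beta ∈ conditioning set.
  P4: blocked at fork node beta ∈ conditioning set.
  P5: blocked at fork node beta ∈ conditioning set.
{beta} contains no descendant of delta and blocks every backdoor path.
No other singleton works — e.g. {kappa} leaves P1 open — so {beta} is the unique smallest valid adjustment set.

{beta}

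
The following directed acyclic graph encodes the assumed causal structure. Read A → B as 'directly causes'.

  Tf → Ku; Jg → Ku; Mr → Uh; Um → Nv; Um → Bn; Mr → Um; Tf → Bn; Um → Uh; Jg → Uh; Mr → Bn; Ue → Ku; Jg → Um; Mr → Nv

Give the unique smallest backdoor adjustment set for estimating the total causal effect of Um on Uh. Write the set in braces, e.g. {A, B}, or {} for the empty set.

{Jg, Mr}

Variables eligible for adjustment (non-descendants of Um, excluding Um and Uh): {Jg, Ku, Mr, Tf, Ue}.
Backdoor paths from Um to Uh:
  P1: Um <- Jg -> Ku <- Tf -> Bn <- Mr -> Uh
  P2: Um <- Jg -> Uh
  P3: Um <- Mr -> Uh
  P4: Um <- Mr -> Bn <- Tf -> Ku <- Jg -> Uh
The empty set is not sufficient: P2 (Um <- Jg -> Uh) has no collider blocking it and no conditioned non-collider, so it is open.
Try {Jg, Mr}:
  P1: blocked at fork node Jg ∈ conditioning set.
  P2: blocked at fork node Jg ∈ conditioning set.
  P3: blocked at fork node Mr ∈ conditioning set.
  P4: blocked at fork node Mr ∈ conditioning set.
{Jg, Mr} contains no descendant of Um and blocks every backdoor path.
Every element of {Jg, Mr} is needed (dropping Jg leaves P2 open; dropping Mr leaves P3 open), so no proper subset is valid.
Among all size-2 subsets of the eligible variables, only {Jg, Mr} blocks every backdoor path, so it is the unique smallest valid adjustment set.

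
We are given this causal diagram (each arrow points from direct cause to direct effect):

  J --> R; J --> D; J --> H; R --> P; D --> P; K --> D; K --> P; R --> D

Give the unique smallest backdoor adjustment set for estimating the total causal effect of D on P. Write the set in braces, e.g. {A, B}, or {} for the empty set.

Variables eligible for adjustment (non-descendants of D, excluding D and P): {H, J, K, R}.
Backdoor paths from D to P:
  P1: D <- K -> P
  P2: D <- J -> R -> P
  P3: D <- R -> P
The empty set is not sufficient: P1 (D <- K -> P) has no collider blocking it and no conditioned non-collider, so it is open.
Try {K, R}:
  P1: blocked at fork node K ∈ conditioning set.
  P2: blocked at chain node R ∈ conditioning set.
  P3: blocked at fork node R ∈ conditioning set.
{K, R} contains no descendant of D and blocks every backdoor path.
Every element of {K, R} is needed (dropping K leaves P1 open; dropping R leaves P2 open), so no proper subset is valid.
Among all size-2 subsets of the eligible variables, only {K, R} blocks every backdoor path, so it is the unique smallest valid adjustment set.

{K, R}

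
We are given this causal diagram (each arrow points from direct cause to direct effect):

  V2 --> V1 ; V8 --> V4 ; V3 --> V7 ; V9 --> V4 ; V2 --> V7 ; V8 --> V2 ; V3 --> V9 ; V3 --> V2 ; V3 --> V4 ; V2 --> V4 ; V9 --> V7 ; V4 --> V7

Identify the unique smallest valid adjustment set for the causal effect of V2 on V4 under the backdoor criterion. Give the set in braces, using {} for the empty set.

{V3, V8}

Variables eligible for adjustment (non-descendants of V2, excluding V2 and V4): {V3, V8, V9}.
Backdoor paths from V2 to V4:
  P1: V2 <- V3 -> V9 -> V4
  P2: V2 <- V3 -> V9 -> V7 <- V4
  P3: V2 <- V3 -> V4
  P4: V2 <- V3 -> V7 <- V9 -> V4
  P5: V2 <- V3 -> V7 <- V4
  P6: V2 <- V8 -> V4
The empty set is not sufficient: P1 (V2 <- V3 -> V9 -> V4) has no collider blocking it and no conditioned non-collider, so it is open.
Try {V3, V8}:
  P1: blocked at fork node V3 ∈ conditioning set.
  P2: blocked at fork node V3 ∈ conditioning set.
  P3: blocked at fork node V3 ∈ conditioning set.
  P4: blocked at fork node V3 ∈ conditioning set.
  P5: blocked at fork node V3 ∈ conditioning set.
  P6: blocked at fork node V8 ∈ conditioning set.
{V3, V8} contains no descendant of V2 and blocks every backdoor path.
Every element of {V3, V8} is needed (dropping V3 leaves P1 open; dropping V8 leaves P6 open), so no proper subset is valid.
Among all size-2 subsets of the eligible variables, only {V3, V8} blocks every backdoor path, so it is the unique smallest valid adjustment set.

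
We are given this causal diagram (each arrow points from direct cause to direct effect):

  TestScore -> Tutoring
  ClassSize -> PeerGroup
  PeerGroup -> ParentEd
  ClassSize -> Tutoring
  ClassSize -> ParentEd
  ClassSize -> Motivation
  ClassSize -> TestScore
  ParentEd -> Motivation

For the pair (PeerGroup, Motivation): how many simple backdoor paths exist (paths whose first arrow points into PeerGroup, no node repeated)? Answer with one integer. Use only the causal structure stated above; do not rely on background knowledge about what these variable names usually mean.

2

A backdoor path from PeerGroup to Motivation is any simple undirected path whose first edge points into PeerGroup (i.e. leaves PeerGroup via a parent).
Parents of PeerGroup: {ClassSize}.
Enumerating:
  P1: PeerGroup <- ClassSize -> ParentEd -> Motivation
  P2: PeerGroup <- ClassSize -> Motivation
That exhausts the simple backdoor paths. Count: 2.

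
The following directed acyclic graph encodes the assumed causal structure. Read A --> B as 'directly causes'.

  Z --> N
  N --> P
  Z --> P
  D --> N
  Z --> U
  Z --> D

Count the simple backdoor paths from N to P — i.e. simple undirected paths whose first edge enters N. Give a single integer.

A backdoor path from N to P is any simple undirected path whose first edge points into N (i.e. leaves N via a parent).
Parents of N: {D, Z}.
Enumerating:
  P1: N <- Z -> P
  P2: N <- D <- Z -> P
That exhausts the simple backdoor paths. Count: 2.

2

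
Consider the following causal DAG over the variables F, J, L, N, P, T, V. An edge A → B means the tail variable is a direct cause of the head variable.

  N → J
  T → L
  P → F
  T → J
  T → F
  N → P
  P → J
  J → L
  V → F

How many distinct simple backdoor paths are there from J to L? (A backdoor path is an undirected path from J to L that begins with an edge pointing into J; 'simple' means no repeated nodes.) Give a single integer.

3

A backdoor path from J to L is any simple undirected path whose first edge points into J (i.e. leaves J via a parent).
Parents of J: {N, P, T}.
Enumerating:
  P1: J <- N -> P -> F <- T -> L
  P2: J <- T -> L
  P3: J <- P -> F <- T -> L
That exhausts the simple backdoor paths. Count: 3.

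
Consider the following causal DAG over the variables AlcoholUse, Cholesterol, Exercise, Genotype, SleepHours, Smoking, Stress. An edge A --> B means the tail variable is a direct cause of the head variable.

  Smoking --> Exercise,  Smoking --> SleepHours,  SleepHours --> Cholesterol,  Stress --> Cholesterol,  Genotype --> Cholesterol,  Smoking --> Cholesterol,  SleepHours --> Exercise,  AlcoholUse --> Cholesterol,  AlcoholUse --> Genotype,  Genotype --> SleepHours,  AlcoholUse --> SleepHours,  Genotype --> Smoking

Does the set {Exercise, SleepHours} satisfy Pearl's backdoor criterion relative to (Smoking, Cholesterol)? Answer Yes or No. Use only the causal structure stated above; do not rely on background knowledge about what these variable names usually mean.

No

Backdoor paths from Smoking to Cholesterol (paths whose first edge points into Smoking):
  P1: Smoking <- Genotype <- AlcoholUse -> SleepHours -> Cholesterol
  P2: Smoking <- Genotype <- AlcoholUse -> Cholesterol
  P3: Smoking <- Genotype -> SleepHours <- AlcoholUse -> Cholesterol
  P4: Smoking <- Genotype -> SleepHours -> Cholesterol
  P5: Smoking <- Genotype -> Cholesterol
Condition 1 (no descendant of Smoking in the set): FAILS — Exercise and SleepHours are descendants of Smoking.
Condition 2 (every backdoor path blocked by {Exercise, SleepHours}):
  P1: blocked at chain node SleepHours ∈ conditioning set.
  P2: open — no interior node is in the conditioning set.
  P3: open — collider(s) SleepHours are conditioned on (or have a conditioned descendant) and no non-collider on the path is in the set.
  P4: blocked at chain node SleepHours ∈ conditioning set.
  P5: open — no interior node is in the conditioning set.
{Exercise, SleepHours} does not satisfy the backdoor criterion.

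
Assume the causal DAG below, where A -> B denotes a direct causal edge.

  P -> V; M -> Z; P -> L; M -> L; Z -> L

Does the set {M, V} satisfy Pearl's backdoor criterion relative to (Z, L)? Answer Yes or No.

Backdoor paths from Z to L (paths whose first edge points into Z):
  P1: Z <- M -> L
Condition 1 (no descendant of Z in the set): holds — descendants of Z are {L}; none are in {M, V}.
Condition 2 (every backdoor path blocked by {M, V}):
  P1: blocked at fork node M ∈ conditioning set.
{M, V} satisfies the backdoor criterion.

Yes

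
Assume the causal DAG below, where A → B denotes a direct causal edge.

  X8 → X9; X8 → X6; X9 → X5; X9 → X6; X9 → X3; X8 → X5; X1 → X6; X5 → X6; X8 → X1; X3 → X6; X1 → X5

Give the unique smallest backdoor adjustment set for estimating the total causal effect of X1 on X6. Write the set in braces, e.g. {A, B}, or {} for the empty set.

{X8}

Variables eligible for adjustment (non-descendants of X1, excluding X1 and X6): {X3, X8, X9}.
Backdoor paths from X1 to X6:
  P1: X1 <- X8 -> X9 -> X5 -> X6
  P2: X1 <- X8 -> X9 -> X3 -> X6
  P3: X1 <- X8 -> X9 -> X6
  P4: X1 <- X8 -> X5 <- X9 -> X3 -> X6
  P5: X1 <- X8 -> X5 <- X9 -> X6
  P6: X1 <- X8 -> X5 -> X6
  P7: X1 <- X8 -> X6
The empty set is not sufficient: P1 (X1 <- X8 -> X9 -> X5 -> X6) has no collider blocking it and no conditioned non-collider, so it is open.
Try {X8}:
  P1: blocked at fork node X8 ∈ conditioning set.
  P2: blocked at fork node X8 ∈ conditioning set.
  P3: blocked at fork node X8 ∈ conditioning set.
  P4: blocked at fork node X8 ∈ conditioning set.
  P5: blocked at fork node X8 ∈ conditioning set.
  P6: blocked at fork node X8 ∈ conditioning set.
  P7: blocked at fork node X8 ∈ conditioning set.
{X8} contains no descendant of X1 and blocks every backdoor path.
No other singleton works — e.g. {X9} leaves P6 open — so {X8} is the unique smallest valid adjustment set.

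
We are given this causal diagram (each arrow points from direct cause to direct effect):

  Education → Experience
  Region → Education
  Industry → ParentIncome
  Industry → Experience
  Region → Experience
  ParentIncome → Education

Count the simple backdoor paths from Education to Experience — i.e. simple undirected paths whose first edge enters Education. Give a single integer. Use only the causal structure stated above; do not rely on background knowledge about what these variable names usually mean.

2

A backdoor path from Education to Experience is any simple undirected path whose first edge points into Education (i.e. leaves Education via a parent).
Parents of Education: {ParentIncome, Region}.
Enumerating:
  P1: Education <- Region -> Experience
  P2: Education <- ParentIncome <- Industry -> Experience
That exhausts the simple backdoor paths. Count: 2.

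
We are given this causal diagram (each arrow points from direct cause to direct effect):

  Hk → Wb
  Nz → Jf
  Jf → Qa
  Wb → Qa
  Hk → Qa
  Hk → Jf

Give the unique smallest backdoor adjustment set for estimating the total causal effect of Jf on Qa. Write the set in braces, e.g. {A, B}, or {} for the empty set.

Variables eligible for adjustment (non-descendants of Jf, excluding Jf and Qa): {Hk, Nz, Wb}.
Backdoor paths from Jf to Qa:
  P1: Jf <- Hk -> Wb -> Qa
  P2: Jf <- Hk -> Qa
The empty set is not sufficient: P1 (Jf <- Hk -> Wb -> Qa) has no collider blocking it and no conditioned non-collider, so it is open.
Try {Hk}:
  P1: blocked at fork node Hk ∈ conditioning set.
  P2: blocked at fork node Hk ∈ conditioning set.
{Hk} contains no descendant of Jf and blocks every backdoor path.
No other singleton works — e.g. {Wb} leaves P2 open — so {Hk} is the unique smallest valid adjustment set.

{Hk}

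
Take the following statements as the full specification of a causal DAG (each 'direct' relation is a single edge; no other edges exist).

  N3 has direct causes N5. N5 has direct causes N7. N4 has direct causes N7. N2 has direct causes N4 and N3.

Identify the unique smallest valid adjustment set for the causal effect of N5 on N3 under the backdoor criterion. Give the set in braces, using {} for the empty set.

{}

Variables eligible for adjustment (non-descendants of N5, excluding N5 and N3): {N4, N7}.
Backdoor paths from N5 to N3:
  P1: N5 <- N7 -> N4 -> N2 <- N3
Each backdoor path contains an unconditioned collider, so every path is already blocked with the empty conditioning set:
  P1: blocked at collider N2 (neither it nor any descendant is in the conditioning set).
The empty set is therefore the unique smallest valid set.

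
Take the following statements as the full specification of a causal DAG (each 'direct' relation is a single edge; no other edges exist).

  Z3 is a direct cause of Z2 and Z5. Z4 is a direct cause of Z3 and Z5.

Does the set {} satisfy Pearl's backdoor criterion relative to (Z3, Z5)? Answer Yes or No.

Backdoor paths from Z3 to Z5 (paths whose first edge points into Z3):
  P1: Z3 <- Z4 -> Z5
Condition 1 (no descendant of Z3 in the set): holds — descendants of Z3 are {Z2, Z5}; none are in {}.
Condition 2 (every backdoor path blocked by {}):
  P1: open — no interior node is in the conditioning set.
{} does not satisfy the backdoor criterion.

No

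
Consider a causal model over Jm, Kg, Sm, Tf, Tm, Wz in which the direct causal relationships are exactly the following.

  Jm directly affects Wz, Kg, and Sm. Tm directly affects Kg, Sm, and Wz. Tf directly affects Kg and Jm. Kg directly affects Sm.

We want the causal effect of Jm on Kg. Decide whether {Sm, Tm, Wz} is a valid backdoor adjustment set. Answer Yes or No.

Backdoor paths from Jm to Kg (paths whose first edge points into Jm):
  P1: Jm <- Tf -> Kg
Condition 1 (no descendant of Jm in the set): FAILS — Sm and Wz are descendants of Jm.
Condition 2 (every backdoor path blocked by {Sm, Tm, Wz}):
  P1: open — no interior node is in the conditioning set.
{Sm, Tm, Wz} does not satisfy the backdoor criterion.

No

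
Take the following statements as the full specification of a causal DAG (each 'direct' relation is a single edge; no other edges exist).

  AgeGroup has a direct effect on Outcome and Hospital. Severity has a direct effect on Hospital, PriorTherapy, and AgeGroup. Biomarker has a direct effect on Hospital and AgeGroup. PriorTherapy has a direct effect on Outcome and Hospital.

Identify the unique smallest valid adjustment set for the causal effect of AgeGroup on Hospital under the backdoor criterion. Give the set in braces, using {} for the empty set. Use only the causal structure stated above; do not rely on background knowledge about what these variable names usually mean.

{Biomarker, Severity}

Variables eligible for adjustment (non-descendants of AgeGroup, excluding AgeGroup and Hospital): {Biomarker, PriorTherapy, Severity}.
Backdoor paths from AgeGroup to Hospital:
  P1: AgeGroup <- Severity -> PriorTherapy -> Hospital
  P2: AgeGroup <- Severity -> Hospital
  P3: AgeGroup <- Biomarker -> Hospital
The empty set is not sufficient: P1 (AgeGroup <- Severity -> PriorTherapy -> Hospital) has no collider blocking it and no conditioned non-collider, so it is open.
Try {Biomarker, Severity}:
  P1: blocked at fork node Severity ∈ conditioning set.
  P2: blocked at fork node Severity ∈ conditioning set.
  P3: blocked at fork node Biomarker ∈ conditioning set.
{Biomarker, Severity} contains no descendant of AgeGroup and blocks every backdoor path.
Every element of {Biomarker, Severity} is needed (dropping Biomarker leaves P3 open; dropping Severity leaves P1 open), so no proper subset is valid.
Among all size-2 subsets of the eligible variables, only {Biomarker, Severity} blocks every backdoor path, so it is the unique smallest valid adjustment set.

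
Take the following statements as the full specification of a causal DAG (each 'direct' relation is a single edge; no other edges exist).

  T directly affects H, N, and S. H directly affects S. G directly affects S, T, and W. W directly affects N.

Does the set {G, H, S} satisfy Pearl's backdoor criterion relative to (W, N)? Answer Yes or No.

Backdoor paths from W to N (paths whose first edge points into W):
  P1: W <- G -> T -> N
  P2: W <- G -> S <- T -> N
  P3: W <- G -> S <- H <- T -> N
Condition 1 (no descendant of W in the set): holds — descendants of W are {N}; none are in {G, H, S}.
Condition 2 (every backdoor path blocked by {G, H, S}):
  P1: blocked at fork node G ∈ conditioning set.
  P2: blocked at fork node G ∈ conditioning set.
  P3: blocked at fork node G ∈ conditioning set.
{G, H, S} satisfies the backdoor criterion.

Yes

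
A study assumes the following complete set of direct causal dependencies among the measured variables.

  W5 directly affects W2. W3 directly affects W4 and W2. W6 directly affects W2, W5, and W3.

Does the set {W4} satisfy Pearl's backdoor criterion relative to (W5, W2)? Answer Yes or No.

No

Backdoor paths from W5 to W2 (paths whose first edge points into W5):
  P1: W5 <- W6 -> W3 -> W2
  P2: W5 <- W6 -> W2
Condition 1 (no descendant of W5 in the set): holds — descendants of W5 are {W2}; none are in {W4}.
Condition 2 (every backdoor path blocked by {W4}):
  P1: open — no interior node is in the conditioning set.
  P2: open — no interior node is in the conditioning set.
{W4} does not satisfy the backdoor criterion.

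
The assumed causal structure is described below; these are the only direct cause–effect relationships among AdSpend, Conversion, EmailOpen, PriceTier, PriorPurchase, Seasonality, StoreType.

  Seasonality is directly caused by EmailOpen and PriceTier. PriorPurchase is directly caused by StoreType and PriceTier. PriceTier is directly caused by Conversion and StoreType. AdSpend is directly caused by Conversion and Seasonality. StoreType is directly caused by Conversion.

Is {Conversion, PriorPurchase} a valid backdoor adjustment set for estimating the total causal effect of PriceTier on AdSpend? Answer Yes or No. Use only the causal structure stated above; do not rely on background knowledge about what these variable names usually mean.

No

Backdoor paths from PriceTier to AdSpend (paths whose first edge points into PriceTier):
  P1: PriceTier <- Conversion -> AdSpend
  P2: PriceTier <- StoreType <- Conversion -> AdSpend
Condition 1 (no descendant of PriceTier in the set): FAILS — PriorPurchase is a descendant of PriceTier.
Condition 2 (every backdoor path blocked by {Conversion, PriorPurchase}):
  P1: blocked at fork node Conversion ∈ conditioning set.
  P2: blocked at fork node Conversion ∈ conditioning set.
{Conversion, PriorPurchase} does not satisfy the backdoor criterion.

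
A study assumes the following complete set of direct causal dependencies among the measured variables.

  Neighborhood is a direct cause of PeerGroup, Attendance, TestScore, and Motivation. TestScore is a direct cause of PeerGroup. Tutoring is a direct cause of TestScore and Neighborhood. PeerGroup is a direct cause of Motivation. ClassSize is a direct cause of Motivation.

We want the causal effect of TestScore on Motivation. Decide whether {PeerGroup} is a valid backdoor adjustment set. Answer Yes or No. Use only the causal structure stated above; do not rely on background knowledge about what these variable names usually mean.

No

Backdoor paths from TestScore to Motivation (paths whose first edge points into TestScore):
  P1: TestScore <- Tutoring -> Neighborhood -> PeerGroup -> Motivation
  P2: TestScore <- Tutoring -> Neighborhood -> Motivation
  P3: TestScore <- Neighborhood -> PeerGroup -> Motivation
  P4: TestScore <- Neighborhood -> Motivation
Condition 1 (no descendant of TestScore in the set): FAILS — PeerGroup is a descendant of TestScore.
Condition 2 (every backdoor path blocked by {PeerGroup}):
  P1: blocked at chain node PeerGroup ∈ conditioning set.
  P2: open — no interior node is in the conditioning set.
  P3: blocked at chain node PeerGroup ∈ conditioning set.
  P4: open — no interior node is in the conditioning set.
{PeerGroup} does not satisfy the backdoor criterion.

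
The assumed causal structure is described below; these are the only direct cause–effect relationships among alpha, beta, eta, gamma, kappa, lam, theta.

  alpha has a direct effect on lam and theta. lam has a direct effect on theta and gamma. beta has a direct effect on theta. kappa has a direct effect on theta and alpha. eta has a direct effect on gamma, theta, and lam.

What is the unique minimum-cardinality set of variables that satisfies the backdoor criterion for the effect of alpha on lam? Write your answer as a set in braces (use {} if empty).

Variables eligible for adjustment (non-descendants of alpha, excluding alpha and lam): {beta, eta, kappa}.
Backdoor paths from alpha to lam:
  P1: alpha <- kappa -> theta <- eta -> lam
  P2: alpha <- kappa -> theta <- eta -> gamma <- lam
  P3: alpha <- kappa -> theta <- lam
Each backdoor path contains an unconditioned collider, so every path is already blocked with the empty conditioning set:
  P1: blocked at collider theta (neither it nor any descendant is in the conditioning set).
  P2: blocked at collider theta (neither it nor any descendant is in the conditioning set).
  P3: blocked at collider theta (neither it nor any descendant is in the conditioning set).
The empty set is therefore the unique smallest valid set.

{}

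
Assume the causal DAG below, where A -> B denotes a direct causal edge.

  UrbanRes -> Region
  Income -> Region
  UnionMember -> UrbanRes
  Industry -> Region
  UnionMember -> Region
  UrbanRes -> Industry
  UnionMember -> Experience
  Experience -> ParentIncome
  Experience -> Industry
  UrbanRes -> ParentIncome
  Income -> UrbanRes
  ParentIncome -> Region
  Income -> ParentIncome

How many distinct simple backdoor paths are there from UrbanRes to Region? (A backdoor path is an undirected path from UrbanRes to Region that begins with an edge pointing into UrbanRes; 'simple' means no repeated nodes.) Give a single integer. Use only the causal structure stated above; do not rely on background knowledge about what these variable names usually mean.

A backdoor path from UrbanRes to Region is any simple undirected path whose first edge points into UrbanRes (i.e. leaves UrbanRes via a parent).
Parents of UrbanRes: {Income, UnionMember}.
Enumerating:
  P1: UrbanRes <- UnionMember -> Experience -> ParentIncome <- Income -> Region
  P2: UrbanRes <- UnionMember -> Experience -> ParentIncome -> Region
  P3: UrbanRes <- UnionMember -> Experience -> Industry -> Region
  P4: UrbanRes <- UnionMember -> Region
  P5: UrbanRes <- Income -> ParentIncome <- Experience <- UnionMember -> Region
  P6: UrbanRes <- Income -> ParentIncome <- Experience -> Industry -> Region
  P7: UrbanRes <- Income -> ParentIncome -> Region
  P8: UrbanRes <- Income -> Region
That exhausts the simple backdoor paths. Count: 8.

8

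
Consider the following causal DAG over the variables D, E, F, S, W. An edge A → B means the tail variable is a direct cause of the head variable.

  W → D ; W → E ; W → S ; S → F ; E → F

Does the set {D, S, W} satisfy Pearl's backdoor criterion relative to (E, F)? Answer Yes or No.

Yes

Backdoor paths from E to F (paths whose first edge points into E):
  P1: E <- W -> S -> F
Condition 1 (no descendant of E in the set): holds — descendants of E are {F}; none are in {D, S, W}.
Condition 2 (every backdoor path blocked by {D, S, W}):
  P1: blocked at fork node W ∈ conditioning set.
{D, S, W} satisfies the backdoor criterion.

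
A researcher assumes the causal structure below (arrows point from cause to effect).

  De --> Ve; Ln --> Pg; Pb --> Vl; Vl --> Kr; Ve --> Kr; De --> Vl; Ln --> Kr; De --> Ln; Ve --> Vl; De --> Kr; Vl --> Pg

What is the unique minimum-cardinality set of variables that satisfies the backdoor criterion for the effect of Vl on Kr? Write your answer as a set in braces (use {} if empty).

{De, Ve}

Variables eligible for adjustment (non-descendants of Vl, excluding Vl and Kr): {De, Ln, Pb, Ve}.
Backdoor paths from Vl to Kr:
  P1: Vl <- De -> Ve -> Kr
  P2: Vl <- De -> Ln -> Kr
  P3: Vl <- De -> Kr
  P4: Vl <- Ve <- De -> Ln -> Kr
  P5: Vl <- Ve <- De -> Kr
  P6: Vl <- Ve -> Kr
The empty set is not sufficient: P1 (Vl <- De -> Ve -> Kr) has no collider blocking it and no conditioned non-collider, so it is open.
Try {De, Ve}:
  P1: blocked at fork node De ∈ conditioning set.
  P2: blocked at fork node De ∈ conditioning set.
  P3: blocked at fork node De ∈ conditioning set.
  P4: blocked at chain node Ve ∈ conditioning set.
  P5: blocked at chain node Ve ∈ conditioning set.
  P6: blocked at fork node Ve ∈ conditioning set.
{De, Ve} contains no descendant of Vl and blocks every backdoor path.
Every element of {De, Ve} is needed (dropping De leaves P2 open; dropping Ve leaves P6 open), so no proper subset is valid.
Among all size-2 subsets of the eligible variables, only {De, Ve} blocks every backdoor path, so it is the unique smallest valid adjustment set.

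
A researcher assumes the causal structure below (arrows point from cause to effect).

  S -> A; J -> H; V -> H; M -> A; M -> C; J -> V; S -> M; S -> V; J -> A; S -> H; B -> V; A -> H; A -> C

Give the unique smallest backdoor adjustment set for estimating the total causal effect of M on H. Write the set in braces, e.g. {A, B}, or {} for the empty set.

Variables eligible for adjustment (non-descendants of M, excluding M and H): {B, J, S, V}.
Backdoor paths from M to H:
  P1: M <- S -> A <- J -> V -> H
  P2: M <- S -> A <- J -> H
  P3: M <- S -> A -> H
  P4: M <- S -> V <- J -> A -> H
  P5: M <- S -> V <- J -> H
  P6: M <- S -> V -> H
  P7: M <- S -> H
The empty set is not sufficient: P3 (M <- S -> A -> H) has no collider blocking it and no conditioned non-collider, so it is open.
Try {S}:
  P1: blocked at fork node S ∈ conditioning set.
  P2: blocked at fork node S ∈ conditioning set.
  P3: blocked at fork node S ∈ conditioning set.
  P4: blocked at fork node S ∈ conditioning set.
  P5: blocked at fork node S ∈ conditioning set.
  P6: blocked at fork node S ∈ conditioning set.
  P7: blocked at fork node S ∈ conditioning set.
{S} contains no descendant of M and blocks every backdoor path.
No other singleton works — e.g. {B} leaves P3 open — so {S} is the unique smallest valid adjustment set.

{S}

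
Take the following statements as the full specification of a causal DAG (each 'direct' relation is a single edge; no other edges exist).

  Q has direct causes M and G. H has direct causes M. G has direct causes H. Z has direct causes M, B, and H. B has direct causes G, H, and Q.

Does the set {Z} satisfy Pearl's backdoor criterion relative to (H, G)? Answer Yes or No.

Backdoor paths from H to G (paths whose first edge points into H):
  P1: H <- M -> Q <- G
  P2: H <- M -> Q -> B <- G
  P3: H <- M -> Z <- B <- G
  P4: H <- M -> Z <- B <- Q <- G
Condition 1 (no descendant of H in the set): FAILS — Z is a descendant of H.
Condition 2 (every backdoor path blocked by {Z}):
  P1: open — collider(s) Q are conditioned on (or have a conditioned descendant) and no non-collider on the path is in the set.
  P2: open — collider(s) B are conditioned on (or have a conditioned descendant) and no non-collider on the path is in the set.
  P3: open — collider(s) Z are conditioned on (or have a conditioned descendant) and no non-collider on the path is in the set.
  P4: open — collider(s) Z are conditioned on (or have a conditioned descendant) and no non-collider on the path is in the set.
{Z} does not satisfy the backdoor criterion.

No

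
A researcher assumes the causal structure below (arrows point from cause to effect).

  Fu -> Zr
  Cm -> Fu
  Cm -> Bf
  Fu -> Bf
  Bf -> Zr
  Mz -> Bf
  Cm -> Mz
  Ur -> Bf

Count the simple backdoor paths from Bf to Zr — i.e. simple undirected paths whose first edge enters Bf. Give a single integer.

A backdoor path from Bf to Zr is any simple undirected path whose first edge points into Bf (i.e. leaves Bf via a parent).
Parents of Bf: {Cm, Fu, Mz, Ur}.
Enumerating:
  P1: Bf <- Cm -> Fu -> Zr
  P2: Bf <- Mz <- Cm -> Fu -> Zr
  P3: Bf <- Fu -> Zr
That exhausts the simple backdoor paths. Count: 3.

3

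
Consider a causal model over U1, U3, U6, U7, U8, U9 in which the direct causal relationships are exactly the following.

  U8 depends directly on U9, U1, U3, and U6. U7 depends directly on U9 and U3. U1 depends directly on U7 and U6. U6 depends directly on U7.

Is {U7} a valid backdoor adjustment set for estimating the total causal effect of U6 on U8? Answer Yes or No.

Backdoor paths from U6 to U8 (paths whose first edge points into U6):
  P1: U6 <- U7 <- U9 -> U8
  P2: U6 <- U7 <- U3 -> U8
  P3: U6 <- U7 -> U1 -> U8
Condition 1 (no descendant of U6 in the set): holds — descendants of U6 are {U1, U8}; none are in {U7}.
Condition 2 (every backdoor path blocked by {U7}):
  P1: blocked at chain node U7 ∈ conditioning set.
  P2: blocked at chain node U7 ∈ conditioning set.
  P3: blocked at fork node U7 ∈ conditioning set.
{U7} satisfies the backdoor criterion.

Yes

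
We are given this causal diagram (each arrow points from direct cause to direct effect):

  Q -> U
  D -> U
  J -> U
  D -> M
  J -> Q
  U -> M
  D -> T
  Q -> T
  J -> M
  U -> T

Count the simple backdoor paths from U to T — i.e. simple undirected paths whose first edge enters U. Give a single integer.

A backdoor path from U to T is any simple undirected path whose first edge points into U (i.e. leaves U via a parent).
Parents of U: {D, J, Q}.
Enumerating:
  P1: U <- D -> T
  P2: U <- D -> M <- J -> Q -> T
  P3: U <- J -> Q -> T
  P4: U <- J -> M <- D -> T
  P5: U <- Q <- J -> M <- D -> T
  P6: U <- Q -> T
That exhausts the simple backdoor paths. Count: 6.

6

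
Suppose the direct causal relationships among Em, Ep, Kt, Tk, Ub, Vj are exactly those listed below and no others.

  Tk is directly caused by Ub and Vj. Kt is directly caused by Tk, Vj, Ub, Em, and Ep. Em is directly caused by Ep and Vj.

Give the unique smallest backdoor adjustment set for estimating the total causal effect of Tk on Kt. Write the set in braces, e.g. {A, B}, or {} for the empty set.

{Ub, Vj}

Variables eligible for adjustment (non-descendants of Tk, excluding Tk and Kt): {Em, Ep, Ub, Vj}.
Backdoor paths from Tk to Kt:
  P1: Tk <- Vj -> Em <- Ep -> Kt
  P2: Tk <- Vj -> Em -> Kt
  P3: Tk <- Vj -> Kt
  P4: Tk <- Ub -> Kt
The empty set is not sufficient: P2 (Tk <- Vj -> Em -> Kt) has no collider blocking it and no conditioned non-collider, so it is open.
Try {Ub, Vj}:
  P1: blocked at fork node Vj ∈ conditioning set.
  P2: blocked at fork node Vj ∈ conditioning set.
  P3: blocked at fork node Vj ∈ conditioning set.
  P4: blocked at fork node Ub ∈ conditioning set.
{Ub, Vj} contains no descendant of Tk and blocks every backdoor path.
Every element of {Ub, Vj} is needed (dropping Ub leaves P4 open; dropping Vj leaves P2 open), so no proper subset is valid.
Among all size-2 subsets of the eligible variables, only {Ub, Vj} blocks every backdoor path, so it is the unique smallest valid adjustment set.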